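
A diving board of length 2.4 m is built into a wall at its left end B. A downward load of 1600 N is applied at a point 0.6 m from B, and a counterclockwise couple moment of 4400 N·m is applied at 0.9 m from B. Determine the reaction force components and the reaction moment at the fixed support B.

B_x = 0, B_y = 1600 N, M_B = -3440 N·m

ΣF_x = 0: B_x = 0.
ΣF_y = 0: B_y − 1600 = 0 → B_y = 1600 N.
ΣM about B: M_B − 1600·0.6 + 4400 = 0 → M_B = -3440 N·m.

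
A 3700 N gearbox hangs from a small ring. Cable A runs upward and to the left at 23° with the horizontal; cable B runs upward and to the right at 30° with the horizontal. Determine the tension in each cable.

ΣF_x = 0: −T_A·cos23° + T_B·cos30° = 0 → T_B = 1.06291·T_A.
ΣF_y = 0: T_A·sin23° + T_B·sin30° = 3700.
Substitute: T_A·(0.390731 + 1.06291·0.5) = 3700 → T_A = 4012.21 ≈ 4012 N.
Then T_B = 1.06291 × 4012.21 = 4265 N.

T_A = 4012 N, T_B = 4265 N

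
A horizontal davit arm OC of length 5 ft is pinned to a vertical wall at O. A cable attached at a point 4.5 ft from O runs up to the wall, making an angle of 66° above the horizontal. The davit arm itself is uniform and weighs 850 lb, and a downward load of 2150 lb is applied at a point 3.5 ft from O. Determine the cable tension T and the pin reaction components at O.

T = 2347 lb, O_x = 954.8 lb, O_y = 855.6 lb

ΣM about O: T·sin66°·4.5 − 850·2.5 − 2150·3.5 = 0 → T = 9650/(4.5·0.913545) = 2347.39 ≈ 2347 lb.
ΣF_x = 0: O_x − T·cos66° = 0 → O_x = 2347.39 × 0.406737 = 954.8 lb.
ΣF_y = 0: O_y + T·sin66° − 850 − 2150 = 0 → O_y = 3000 − 2347.39 × 0.913545 = 855.6 lb.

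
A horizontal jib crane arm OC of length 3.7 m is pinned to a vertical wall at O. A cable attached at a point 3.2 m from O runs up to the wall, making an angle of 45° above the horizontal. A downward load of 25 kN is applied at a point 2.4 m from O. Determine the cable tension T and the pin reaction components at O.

T = 26.52 kN, O_x = 18.75 kN, O_y = 6.250 kN

ΣM about O: T·sin45°·3.2 − 25·2.4 = 0 → T = 60/(3.2·0.707107) = 26.5165 ≈ 26.52 kN.
ΣF_x = 0: O_x − T·cos45° = 0 → O_x = 26.5165 × 0.707107 = 18.75 kN.
ΣF_y = 0: O_y + T·sin45° − 25 = 0 → O_y = 25 − 26.5165 × 0.707107 = 6.250 kN.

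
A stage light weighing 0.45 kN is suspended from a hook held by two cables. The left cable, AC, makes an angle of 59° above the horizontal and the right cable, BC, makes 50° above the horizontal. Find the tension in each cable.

T_AC = 0.3059 kN, T_BC = 0.2451 kN

ΣF_x = 0: −T_AC·cos59° + T_BC·cos50° = 0 → T_BC = 0.801257·T_AC.
ΣF_y = 0: T_AC·sin59° + T_BC·sin50° = 0.45.
Substitute: T_AC·(0.857167 + 0.801257·0.766044) = 0.45 → T_AC = 0.305922 ≈ 0.3059 kN.
Then T_BC = 0.801257 × 0.305922 = 0.2451 kN.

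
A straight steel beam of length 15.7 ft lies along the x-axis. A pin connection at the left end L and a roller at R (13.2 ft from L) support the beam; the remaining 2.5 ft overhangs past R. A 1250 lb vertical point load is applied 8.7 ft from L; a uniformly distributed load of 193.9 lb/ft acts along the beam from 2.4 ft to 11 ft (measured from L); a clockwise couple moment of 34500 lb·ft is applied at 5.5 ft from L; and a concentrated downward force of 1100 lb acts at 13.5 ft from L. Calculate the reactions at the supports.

Resultant of the distributed load: 193.9 × 8.6 = 1667.54 lb at 6.7 ft from L.
ΣM about L: R_y·13.2 − 1250·8.7 − (193.9·8.6)·6.7 − 34500 − 1100·13.5 = 0 → R_y = 71397.518/13.2 = 5408.9 ≈ 5409 lb.
ΣF_y = 0: L_y + 5408.9 − 1250 − 193.9·8.6 − 1100 = 0 → L_y = -1391 lb.
ΣF_x = 0: no horizontal applied forces, so L_x = 0.

L_x = 0, L_y = -1391 lb, R_y = 5409 lb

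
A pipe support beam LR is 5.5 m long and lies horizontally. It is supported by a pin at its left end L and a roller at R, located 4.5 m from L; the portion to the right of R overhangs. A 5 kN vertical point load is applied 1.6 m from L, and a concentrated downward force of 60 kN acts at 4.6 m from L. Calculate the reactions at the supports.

L_x = 0, L_y = 1.889 kN, R_y = 63.11 kN

ΣM about L: R_y·4.5 − 5·1.6 − 60·4.6 = 0 → R_y = 284/4.5 = 63.1111 ≈ 63.11 kN.
ΣF_y = 0: L_y + 63.1111 − 5 − 60 = 0 → L_y = 1.889 kN.
ΣF_x = 0: no horizontal applied forces, so L_x = 0.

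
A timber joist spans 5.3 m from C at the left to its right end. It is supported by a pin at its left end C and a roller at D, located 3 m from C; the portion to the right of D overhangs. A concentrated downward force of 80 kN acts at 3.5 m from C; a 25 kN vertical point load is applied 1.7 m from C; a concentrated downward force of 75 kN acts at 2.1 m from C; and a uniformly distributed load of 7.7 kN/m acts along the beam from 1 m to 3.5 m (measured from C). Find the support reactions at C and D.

Resultant of the distributed load: 7.7 × 2.5 = 19.25 kN at 2.25 m from C.
Taking moments about C: D_y·3 − 80·3.5 − 25·1.7 − 75·2.1 − (7.7·2.5)·2.25 = 0 → D_y = 523.3125/3 = 174.438 ≈ 174.4 kN.
ΣF_y = 0: C_y + 174.438 − 80 − 25 − 75 − 7.7·2.5 = 0 → C_y = 24.81 kN.
ΣF_x = 0: no horizontal applied forces, so C_x = 0.

C_x = 0, C_y = 24.81 kN, D_y = 174.4 kN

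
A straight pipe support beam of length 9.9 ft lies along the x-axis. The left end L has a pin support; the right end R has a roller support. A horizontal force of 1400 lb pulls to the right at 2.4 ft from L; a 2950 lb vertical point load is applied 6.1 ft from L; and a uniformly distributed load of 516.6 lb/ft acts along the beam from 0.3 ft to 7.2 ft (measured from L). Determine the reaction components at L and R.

Resultant of the distributed load: 516.6 × 6.9 = 3564.54 lb at 3.75 ft from L.
Taking moments about L: R_y·9.9 − 2950·6.1 − (516.6·6.9)·3.75 = 0 → R_y = 31362.025/9.9 = 3167.88 ≈ 3168 lb.
ΣF_y = 0: L_y + 3167.88 − 2950 − 516.6·6.9 = 0 → L_y = 3347 lb.
ΣF_x = 0: L_x + 1400 = 0 → L_x = -1400 lb.

L_x = -1400 lb, L_y = 3347 lb, R_y = 3168 lb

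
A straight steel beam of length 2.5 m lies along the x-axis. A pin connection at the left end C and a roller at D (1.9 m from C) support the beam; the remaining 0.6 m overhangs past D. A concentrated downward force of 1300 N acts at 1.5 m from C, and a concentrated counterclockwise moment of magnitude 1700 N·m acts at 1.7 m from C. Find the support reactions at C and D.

ΣM about C: D_y·1.9 − 1300·1.5 + 1700 = 0 → D_y = 250/1.9 = 131.579 ≈ 131.6 N.
ΣF_y = 0: C_y + 131.579 − 1300 = 0 → C_y = 1168 N.
ΣF_x = 0: no horizontal applied forces, so C_x = 0.

C_x = 0, C_y = 1168 N, D_y = 131.6 N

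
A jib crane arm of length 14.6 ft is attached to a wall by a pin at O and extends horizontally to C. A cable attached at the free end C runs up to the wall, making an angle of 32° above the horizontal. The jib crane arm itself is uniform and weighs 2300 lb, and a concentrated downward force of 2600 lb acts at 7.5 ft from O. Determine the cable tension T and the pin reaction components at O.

ΣM about O: T·sin32°·14.6 − 2300·7.3 − 2600·7.5 = 0 → T = 36290/(14.6·0.529919) = 4690.56 ≈ 4691 lb.
ΣF_x = 0: O_x − T·cos32° = 0 → O_x = 4690.56 × 0.848048 = 3978 lb.
ΣF_y = 0: O_y + T·sin32° − 2300 − 2600 = 0 → O_y = 4900 − 4690.56 × 0.529919 = 2414 lb.

T = 4691 lb, O_x = 3978 lb, O_y = 2414 lb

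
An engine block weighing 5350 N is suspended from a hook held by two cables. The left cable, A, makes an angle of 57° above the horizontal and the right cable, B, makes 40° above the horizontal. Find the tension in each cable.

T_A = 4129 N, T_B = 2936 N

ΣF_x = 0: −T_A·cos57° + T_B·cos40° = 0 → T_B = 0.710976·T_A.
ΣF_y = 0: T_A·sin57° + T_B·sin40° = 5350.
Substitute: T_A·(0.838671 + 0.710976·0.642788) = 5350 → T_A = 4129.11 ≈ 4129 N.
Then T_B = 0.710976 × 4129.11 = 2936 N.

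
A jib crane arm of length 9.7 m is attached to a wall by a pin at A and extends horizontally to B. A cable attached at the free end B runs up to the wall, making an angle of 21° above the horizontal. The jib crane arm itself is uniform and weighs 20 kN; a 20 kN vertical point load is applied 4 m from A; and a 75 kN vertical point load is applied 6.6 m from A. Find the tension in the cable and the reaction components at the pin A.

T = 193.3 kN, A_x = 180.5 kN, A_y = 45.72 kN

ΣM about A: T·sin21°·9.7 − 20·4.85 − 20·4 − 75·6.6 = 0 → T = 672/(9.7·0.358368) = 193.316 ≈ 193.3 kN.
ΣF_x = 0: A_x − T·cos21° = 0 → A_x = 193.316 × 0.93358 = 180.5 kN.
ΣF_y = 0: A_y + T·sin21° − 20 − 20 − 75 = 0 → A_y = 115 − 193.316 × 0.358368 = 45.72 kN.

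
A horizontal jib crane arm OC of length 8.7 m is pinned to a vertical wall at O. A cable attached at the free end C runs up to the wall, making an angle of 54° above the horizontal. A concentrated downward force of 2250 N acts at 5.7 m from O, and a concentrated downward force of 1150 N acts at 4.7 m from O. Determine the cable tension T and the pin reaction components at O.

T = 2590 N, O_x = 1522 N, O_y = 1305 N

ΣM about O: T·sin54°·8.7 − 2250·5.7 − 1150·4.7 = 0 → T = 18230/(8.7·0.809017) = 2590.06 ≈ 2590 N.
ΣF_x = 0: O_x − T·cos54° = 0 → O_x = 2590.06 × 0.587785 = 1522 N.
ΣF_y = 0: O_y + T·sin54° − 2250 − 1150 = 0 → O_y = 3400 − 2590.06 × 0.809017 = 1305 N.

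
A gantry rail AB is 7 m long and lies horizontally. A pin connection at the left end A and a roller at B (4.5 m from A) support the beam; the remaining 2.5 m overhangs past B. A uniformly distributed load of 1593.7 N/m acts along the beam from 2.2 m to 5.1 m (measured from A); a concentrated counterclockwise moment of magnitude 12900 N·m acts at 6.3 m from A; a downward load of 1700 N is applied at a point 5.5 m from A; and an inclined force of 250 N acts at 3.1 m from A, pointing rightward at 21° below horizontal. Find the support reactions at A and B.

Resultant of the distributed load: 1593.7 × 2.9 = 4621.73 N at 3.65 m from A.
ΣM about A: B_y·4.5 − (1593.7·2.9)·3.65 + 12900 − 1700·5.5 − 250·sin21°·3.1 = 0 → B_y = 13597/4.5 = 3021.56 ≈ 3022 N.
ΣF_y = 0: A_y + 3021.56 − 1593.7·2.9 − 1700 − 250·sin21° = 0 → A_y = 3390 N.
ΣF_x = 0: A_x + 250·cos21° = 0 → A_x = -233.4 N.

A_x = -233.4 N, A_y = 3390 N, B_y = 3022 N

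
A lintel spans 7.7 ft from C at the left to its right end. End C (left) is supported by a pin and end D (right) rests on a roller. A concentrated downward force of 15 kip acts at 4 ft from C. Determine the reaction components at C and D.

C_x = 0, C_y = 7.208 kip, D_y = 7.792 kip

Taking moments about C: D_y·7.7 − 15·4 = 0 → D_y = 60/7.7 = 7.79221 ≈ 7.792 kip.
ΣF_y = 0: C_y + 7.79221 − 15 = 0 → C_y = 7.208 kip.
ΣF_x = 0: no horizontal applied forces, so C_x = 0.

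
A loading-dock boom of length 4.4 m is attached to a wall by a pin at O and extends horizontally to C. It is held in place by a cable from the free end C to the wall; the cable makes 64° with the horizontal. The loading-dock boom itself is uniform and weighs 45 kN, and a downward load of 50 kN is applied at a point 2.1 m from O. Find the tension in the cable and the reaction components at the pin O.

ΣM about O: T·sin64°·4.4 − 45·2.2 − 50·2.1 = 0 → T = 204/(4.4·0.898794) = 51.5843 ≈ 51.58 kN.
ΣF_x = 0: O_x − T·cos64° = 0 → O_x = 51.5843 × 0.438371 = 22.61 kN.
ΣF_y = 0: O_y + T·sin64° − 45 − 50 = 0 → O_y = 95 − 51.5843 × 0.898794 = 48.64 kN.

T = 51.58 kN, O_x = 22.61 kN, O_y = 48.64 kN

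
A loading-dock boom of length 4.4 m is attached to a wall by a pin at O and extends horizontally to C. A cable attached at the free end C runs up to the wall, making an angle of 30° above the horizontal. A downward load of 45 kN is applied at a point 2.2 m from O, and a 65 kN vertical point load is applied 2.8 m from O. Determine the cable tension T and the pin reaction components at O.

T = 127.7 kN, O_x = 110.6 kN, O_y = 46.14 kN

ΣM about O: T·sin30°·4.4 − 45·2.2 − 65·2.8 = 0 → T = 281/(4.4·0.5) = 127.727 ≈ 127.7 kN.
ΣF_x = 0: O_x − T·cos30° = 0 → O_x = 127.727 × 0.866025 = 110.6 kN.
ΣF_y = 0: O_y + T·sin30° − 45 − 65 = 0 → O_y = 110 − 127.727 × 0.5 = 46.14 kN.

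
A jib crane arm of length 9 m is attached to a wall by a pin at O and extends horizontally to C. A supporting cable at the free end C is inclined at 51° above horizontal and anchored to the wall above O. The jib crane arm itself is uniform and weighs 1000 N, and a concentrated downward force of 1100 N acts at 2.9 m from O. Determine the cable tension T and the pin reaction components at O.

T = 1099 N, O_x = 691.9 N, O_y = 1246 N

ΣM about O: T·sin51°·9 − 1000·4.5 − 1100·2.9 = 0 → T = 7690/(9·0.777146) = 1099.46 ≈ 1099 N.
ΣF_x = 0: O_x − T·cos51° = 0 → O_x = 1099.46 × 0.62932 = 691.9 N.
ΣF_y = 0: O_y + T·sin51° − 1000 − 1100 = 0 → O_y = 2100 − 1099.46 × 0.777146 = 1246 N.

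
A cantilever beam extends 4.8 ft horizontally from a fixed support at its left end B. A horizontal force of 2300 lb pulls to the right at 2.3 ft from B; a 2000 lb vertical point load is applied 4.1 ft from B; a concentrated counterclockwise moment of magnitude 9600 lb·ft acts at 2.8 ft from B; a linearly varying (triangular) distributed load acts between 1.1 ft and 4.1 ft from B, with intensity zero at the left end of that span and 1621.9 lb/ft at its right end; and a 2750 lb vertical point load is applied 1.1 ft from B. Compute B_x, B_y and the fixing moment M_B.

B_x = -2300 lb, B_y = 7183 lb, M_B = 9167 lb·ft

Resultant of the triangular load: ½ × 1621.9 × 3 = 2432.85 lb, acting at 3.1 ft from B (one-third of the span from the peak).
ΣF_x = 0: B_x + 2300 = 0 → B_x = -2300 lb.
ΣF_y = 0: B_y − 2000 − ½·1621.9·3 − 2750 = 0 → B_y = 7183 lb.
ΣM about B: M_B − 2000·4.1 + 9600 − (½·1621.9·3)·3.1 − 2750·1.1 = 0 → M_B = 9167 lb·ft.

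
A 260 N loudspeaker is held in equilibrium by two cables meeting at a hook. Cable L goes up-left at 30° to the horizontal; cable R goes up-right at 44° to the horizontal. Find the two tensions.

T_L = 194.6 N, T_R = 234.2 N

ΣF_x = 0: −T_L·cos30° + T_R·cos44° = 0 → T_R = 1.20392·T_L.
ΣF_y = 0: T_L·sin30° + T_R·sin44° = 260.
Substitute: T_L·(0.5 + 1.20392·0.694658) = 260 → T_L = 194.565 ≈ 194.6 N.
Then T_R = 1.20392 × 194.565 = 234.2 N.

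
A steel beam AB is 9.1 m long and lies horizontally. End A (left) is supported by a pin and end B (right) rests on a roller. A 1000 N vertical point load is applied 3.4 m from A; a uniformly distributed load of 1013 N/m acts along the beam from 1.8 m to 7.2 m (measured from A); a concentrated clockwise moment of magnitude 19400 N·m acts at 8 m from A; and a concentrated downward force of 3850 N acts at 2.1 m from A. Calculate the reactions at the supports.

Resultant of the distributed load: 1013 × 5.4 = 5470.2 N at 4.5 m from A.
ΣM about A: B_y·9.1 − 1000·3.4 − (1013·5.4)·4.5 − 19400 − 3850·2.1 = 0 → B_y = 55500.9/9.1 = 6099 N.
ΣF_y = 0: A_y + 6099 − 1000 − 1013·5.4 − 3850 = 0 → A_y = 4221 N.
ΣF_x = 0: no horizontal applied forces, so A_x = 0.

A_x = 0, A_y = 4221 N, B_y = 6099 N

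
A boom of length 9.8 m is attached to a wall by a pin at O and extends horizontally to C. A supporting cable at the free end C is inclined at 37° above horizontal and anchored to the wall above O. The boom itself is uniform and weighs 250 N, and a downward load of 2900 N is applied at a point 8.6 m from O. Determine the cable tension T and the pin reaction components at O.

ΣM about O: T·sin37°·9.8 − 250·4.9 − 2900·8.6 = 0 → T = 26165/(9.8·0.601815) = 4436.41 ≈ 4436 N.
ΣF_x = 0: O_x − T·cos37° = 0 → O_x = 4436.41 × 0.798636 = 3543 N.
ΣF_y = 0: O_y + T·sin37° − 250 − 2900 = 0 → O_y = 3150 − 4436.41 × 0.601815 = 480.1 N.

T = 4436 N, O_x = 3543 N, O_y = 480.1 N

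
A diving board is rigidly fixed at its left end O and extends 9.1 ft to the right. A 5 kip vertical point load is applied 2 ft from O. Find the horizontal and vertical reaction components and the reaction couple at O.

O_x = 0, O_y = 5.000 kip, M_O = 10.00 kip·ft

ΣF_x = 0: O_x = 0.
ΣF_y = 0: O_y − 5 = 0 → O_y = 5.000 kip.
ΣM about O: M_O − 5·2 = 0 → M_O = 10.00 kip·ft.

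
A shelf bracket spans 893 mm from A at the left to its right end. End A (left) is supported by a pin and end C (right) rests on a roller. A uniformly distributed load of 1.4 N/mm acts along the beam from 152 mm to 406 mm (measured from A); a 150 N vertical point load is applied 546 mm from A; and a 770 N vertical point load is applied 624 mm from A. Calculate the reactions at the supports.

Resultant of the distributed load: 1.4 × 254 = 355.6 N at 279 mm from A.
ΣM about A: C_y·893 − (1.4·254)·279 − 150·546 − 770·624 = 0 → C_y = 661592.4/893 = 740.865 ≈ 740.9 N.
ΣF_y = 0: A_y + 740.865 − 1.4·254 − 150 − 770 = 0 → A_y = 534.7 N.
ΣF_x = 0: no horizontal applied forces, so A_x = 0.

A_x = 0, A_y = 534.7 N, C_y = 740.9 N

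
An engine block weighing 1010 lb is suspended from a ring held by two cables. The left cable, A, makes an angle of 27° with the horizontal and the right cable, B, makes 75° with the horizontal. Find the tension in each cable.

ΣF_x = 0: −T_A·cos27° + T_B·cos75° = 0 → T_B = 3.44258·T_A.
ΣF_y = 0: T_A·sin27° + T_B·sin75° = 1010.
Substitute: T_A·(0.45399 + 3.44258·0.965926) = 1010 → T_A = 267.248 ≈ 267.2 lb.
Then T_B = 3.44258 × 267.248 = 920.0 lb.

T_A = 267.2 lb, T_B = 920.0 lb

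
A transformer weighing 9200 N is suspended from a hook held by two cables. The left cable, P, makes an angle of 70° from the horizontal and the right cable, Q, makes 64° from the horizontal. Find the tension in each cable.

T_P = 5607 N, T_Q = 4374 N

ΣF_x = 0: −T_P·cos70° + T_Q·cos64° = 0 → T_Q = 0.780207·T_P.
ΣF_y = 0: T_P·sin70° + T_Q·sin64° = 9200.
Substitute: T_P·(0.939693 + 0.780207·0.898794) = 9200 → T_P = 5606.55 ≈ 5607 N.
Then T_Q = 0.780207 × 5606.55 = 4374 N.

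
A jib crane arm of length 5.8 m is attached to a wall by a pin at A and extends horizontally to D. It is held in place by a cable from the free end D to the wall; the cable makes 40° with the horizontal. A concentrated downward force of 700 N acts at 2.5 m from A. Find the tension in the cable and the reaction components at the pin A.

T = 469.4 N, A_x = 359.6 N, A_y = 398.3 N

ΣM about A: T·sin40°·5.8 − 700·2.5 = 0 → T = 1750/(5.8·0.642788) = 469.399 ≈ 469.4 N.
ΣF_x = 0: A_x − T·cos40° = 0 → A_x = 469.399 × 0.766044 = 359.6 N.
ΣF_y = 0: A_y + T·sin40° − 700 = 0 → A_y = 700 − 469.399 × 0.642788 = 398.3 N.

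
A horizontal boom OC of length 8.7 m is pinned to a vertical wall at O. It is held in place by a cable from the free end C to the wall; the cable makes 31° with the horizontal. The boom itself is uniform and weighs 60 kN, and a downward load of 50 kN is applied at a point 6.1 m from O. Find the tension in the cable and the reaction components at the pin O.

T = 126.3 kN, O_x = 108.3 kN, O_y = 44.94 kN

ΣM about O: T·sin31°·8.7 − 60·4.35 − 50·6.1 = 0 → T = 566/(8.7·0.515038) = 126.316 ≈ 126.3 kN.
ΣF_x = 0: O_x − T·cos31° = 0 → O_x = 126.316 × 0.857167 = 108.3 kN.
ΣF_y = 0: O_y + T·sin31° − 60 − 50 = 0 → O_y = 110 − 126.316 × 0.515038 = 44.94 kN.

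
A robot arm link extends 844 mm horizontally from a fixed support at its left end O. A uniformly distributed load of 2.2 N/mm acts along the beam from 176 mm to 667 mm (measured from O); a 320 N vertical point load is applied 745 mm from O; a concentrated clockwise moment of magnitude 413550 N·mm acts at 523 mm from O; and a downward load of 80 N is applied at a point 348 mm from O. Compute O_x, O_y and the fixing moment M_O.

O_x = 0, O_y = 1480 N, M_O = 1135000 N·mm

Resultant of the distributed load: 2.2 × 491 = 1080.2 N at 421.5 mm from O.
ΣF_x = 0: O_x = 0.
ΣF_y = 0: O_y − 2.2·491 − 320 − 80 = 0 → O_y = 1480 N.
ΣM about O: M_O − (2.2·491)·421.5 − 320·745 − 413550 − 80·348 = 0 → M_O = 1135000 N·mm.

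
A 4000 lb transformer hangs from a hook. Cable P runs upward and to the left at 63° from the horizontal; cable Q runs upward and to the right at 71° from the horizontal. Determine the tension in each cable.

T_P = 1810 lb, T_Q = 2524 lb

ΣF_x = 0: −T_P·cos63° + T_Q·cos71° = 0 → T_Q = 1.39446·T_P.
ΣF_y = 0: T_P·sin63° + T_Q·sin71° = 4000.
Substitute: T_P·(0.891007 + 1.39446·0.945519) = 4000 → T_P = 1810.37 ≈ 1810 lb.
Then T_Q = 1.39446 × 1810.37 = 2524 lb.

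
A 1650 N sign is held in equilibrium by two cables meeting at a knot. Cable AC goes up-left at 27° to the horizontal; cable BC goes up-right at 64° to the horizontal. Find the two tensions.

T_AC = 723.4 N, T_BC = 1470 N

ΣF_x = 0: −T_AC·cos27° + T_BC·cos64° = 0 → T_BC = 2.03254·T_AC.
ΣF_y = 0: T_AC·sin27° + T_BC·sin64° = 1650.
Substitute: T_AC·(0.45399 + 2.03254·0.898794) = 1650 → T_AC = 723.423 ≈ 723.4 N.
Then T_BC = 2.03254 × 723.423 = 1470 N.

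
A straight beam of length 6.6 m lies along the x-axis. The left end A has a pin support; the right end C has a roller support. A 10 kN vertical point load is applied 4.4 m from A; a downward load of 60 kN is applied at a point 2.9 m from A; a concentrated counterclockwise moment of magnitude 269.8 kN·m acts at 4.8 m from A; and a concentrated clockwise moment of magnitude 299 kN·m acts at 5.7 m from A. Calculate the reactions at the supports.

ΣM about A: C_y·6.6 − 10·4.4 − 60·2.9 + 269.8 − 299 = 0 → C_y = 247.2/6.6 = 37.4545 ≈ 37.45 kN.
ΣF_y = 0: A_y + 37.4545 − 10 − 60 = 0 → A_y = 32.55 kN.
ΣF_x = 0: no horizontal applied forces, so A_x = 0.

A_x = 0, A_y = 32.55 kN, C_y = 37.45 kN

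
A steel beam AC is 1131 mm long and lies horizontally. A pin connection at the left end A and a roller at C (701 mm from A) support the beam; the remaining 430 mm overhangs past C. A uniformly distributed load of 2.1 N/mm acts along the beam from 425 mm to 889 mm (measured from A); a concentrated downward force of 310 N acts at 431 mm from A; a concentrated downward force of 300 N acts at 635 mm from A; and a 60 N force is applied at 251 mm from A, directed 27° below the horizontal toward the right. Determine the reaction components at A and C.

Resultant of the distributed load: 2.1 × 464 = 974.4 N at 657 mm from A.
Moments about A: C_y·701 − (2.1·464)·657 − 310·431 − 300·635 − 60·sin27°·251 = 0 → C_y = 971128/701 = 1385.35 ≈ 1385 N.
ΣF_y = 0: A_y + 1385.35 − 2.1·464 − 310 − 300 − 60·sin27° = 0 → A_y = 226.3 N.
ΣF_x = 0: A_x + 60·cos27° = 0 → A_x = -53.46 N.

A_x = -53.46 N, A_y = 226.3 N, C_y = 1385 N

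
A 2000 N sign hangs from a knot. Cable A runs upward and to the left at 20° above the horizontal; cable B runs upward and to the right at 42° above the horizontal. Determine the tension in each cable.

ΣF_x = 0: −T_A·cos20° + T_B·cos42° = 0 → T_B = 1.26448·T_A.
ΣF_y = 0: T_A·sin20° + T_B·sin42° = 2000.
Substitute: T_A·(0.34202 + 1.26448·0.669131) = 2000 → T_A = 1683.33 ≈ 1683 N.
Then T_B = 1.26448 × 1683.33 = 2129 N.

T_A = 1683 N, T_B = 2129 N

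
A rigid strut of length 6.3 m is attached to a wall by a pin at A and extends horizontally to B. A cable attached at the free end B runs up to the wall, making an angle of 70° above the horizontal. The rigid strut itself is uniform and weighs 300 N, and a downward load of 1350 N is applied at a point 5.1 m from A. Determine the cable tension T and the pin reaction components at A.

T = 1323 N, A_x = 452.4 N, A_y = 407.1 N

ΣM about A: T·sin70°·6.3 − 300·3.15 − 1350·5.1 = 0 → T = 7830/(6.3·0.939693) = 1322.62 ≈ 1323 N.
ΣF_x = 0: A_x − T·cos70° = 0 → A_x = 1322.62 × 0.34202 = 452.4 N.
ΣF_y = 0: A_y + T·sin70° − 300 − 1350 = 0 → A_y = 1650 − 1322.62 × 0.939693 = 407.1 N.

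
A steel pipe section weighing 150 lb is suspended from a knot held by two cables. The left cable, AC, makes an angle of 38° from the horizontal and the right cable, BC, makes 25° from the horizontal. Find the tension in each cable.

T_AC = 152.6 lb, T_BC = 132.7 lb

ΣF_x = 0: −T_AC·cos38° + T_BC·cos25° = 0 → T_BC = 0.869474·T_AC.
ΣF_y = 0: T_AC·sin38° + T_BC·sin25° = 150.
Substitute: T_AC·(0.615661 + 0.869474·0.422618) = 150 → T_AC = 152.576 ≈ 152.6 lb.
Then T_BC = 0.869474 × 152.576 = 132.7 lb.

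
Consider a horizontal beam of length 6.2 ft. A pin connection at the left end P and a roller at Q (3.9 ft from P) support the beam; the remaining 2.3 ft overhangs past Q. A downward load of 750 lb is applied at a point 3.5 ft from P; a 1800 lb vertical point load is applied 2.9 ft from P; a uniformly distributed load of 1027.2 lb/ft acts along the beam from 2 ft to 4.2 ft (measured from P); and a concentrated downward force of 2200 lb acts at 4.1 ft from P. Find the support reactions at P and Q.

Resultant of the distributed load: 1027.2 × 2.2 = 2259.84 lb at 3.1 ft from P.
ΣM about P: Q_y·3.9 − 750·3.5 − 1800·2.9 − (1027.2·2.2)·3.1 − 2200·4.1 = 0 → Q_y = 23870.504/3.9 = 6120.64 ≈ 6121 lb.
ΣF_y = 0: P_y + 6120.64 − 750 − 1800 − 1027.2·2.2 − 2200 = 0 → P_y = 889.2 lb.
ΣF_x = 0: no horizontal applied forces, so P_x = 0.

P_x = 0, P_y = 889.2 lb, Q_y = 6121 lb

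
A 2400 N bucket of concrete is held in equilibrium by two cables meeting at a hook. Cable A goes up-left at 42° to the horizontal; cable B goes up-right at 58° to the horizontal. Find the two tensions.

T_A = 1291 N, T_B = 1811 N

ΣF_x = 0: −T_A·cos42° + T_B·cos58° = 0 → T_B = 1.40237·T_A.
ΣF_y = 0: T_A·sin42° + T_B·sin58° = 2400.
Substitute: T_A·(0.669131 + 1.40237·0.848048) = 2400 → T_A = 1291.43 ≈ 1291 N.
Then T_B = 1.40237 × 1291.43 = 1811 N.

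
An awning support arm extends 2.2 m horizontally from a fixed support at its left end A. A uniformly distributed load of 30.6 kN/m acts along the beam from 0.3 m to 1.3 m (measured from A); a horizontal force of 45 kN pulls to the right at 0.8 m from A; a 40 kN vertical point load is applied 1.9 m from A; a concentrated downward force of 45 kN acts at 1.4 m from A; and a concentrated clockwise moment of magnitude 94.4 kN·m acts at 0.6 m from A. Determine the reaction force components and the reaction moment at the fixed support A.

A_x = -45.00 kN, A_y = 115.6 kN, M_A = 257.9 kN·m

Resultant of the distributed load: 30.6 × 1 = 30.6 kN at 0.8 m from A.
ΣF_x = 0: A_x + 45 = 0 → A_x = -45.00 kN.
ΣF_y = 0: A_y − 30.6·1 − 40 − 45 = 0 → A_y = 115.6 kN.
ΣM about A: M_A − (30.6·1)·0.8 − 40·1.9 − 45·1.4 − 94.4 = 0 → M_A = 257.9 kN·m.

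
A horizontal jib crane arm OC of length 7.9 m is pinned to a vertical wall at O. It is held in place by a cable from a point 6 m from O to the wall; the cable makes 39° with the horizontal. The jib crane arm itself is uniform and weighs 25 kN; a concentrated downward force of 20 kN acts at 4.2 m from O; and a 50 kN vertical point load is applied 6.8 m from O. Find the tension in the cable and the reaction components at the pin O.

ΣM about O: T·sin39°·6 − 25·3.95 − 20·4.2 − 50·6.8 = 0 → T = 522.75/(6·0.62932) = 138.443 ≈ 138.4 kN.
ΣF_x = 0: O_x − T·cos39° = 0 → O_x = 138.443 × 0.777146 = 107.6 kN.
ΣF_y = 0: O_y + T·sin39° − 25 − 20 − 50 = 0 → O_y = 95 − 138.443 × 0.62932 = 7.875 kN.

T = 138.4 kN, O_x = 107.6 kN, O_y = 7.875 kN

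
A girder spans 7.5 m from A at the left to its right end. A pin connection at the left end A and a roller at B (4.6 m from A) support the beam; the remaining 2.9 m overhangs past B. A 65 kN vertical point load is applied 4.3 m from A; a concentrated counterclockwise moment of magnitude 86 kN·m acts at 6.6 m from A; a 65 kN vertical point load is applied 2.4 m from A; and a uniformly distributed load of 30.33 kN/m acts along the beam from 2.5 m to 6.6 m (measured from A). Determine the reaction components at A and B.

A_x = 0, A_y = 55.37 kN, B_y = 199.0 kN

Resultant of the distributed load: 30.33 × 4.1 = 124.353 kN at 4.55 m from A.
ΣM about A: B_y·4.6 − 65·4.3 + 86 − 65·2.4 − (30.33·4.1)·4.55 = 0 → B_y = 915.30615/4.6 = 198.98 ≈ 199.0 kN.
ΣF_y = 0: A_y + 198.98 − 65 − 65 − 30.33·4.1 = 0 → A_y = 55.37 kN.
ΣF_x = 0: no horizontal applied forces, so A_x = 0.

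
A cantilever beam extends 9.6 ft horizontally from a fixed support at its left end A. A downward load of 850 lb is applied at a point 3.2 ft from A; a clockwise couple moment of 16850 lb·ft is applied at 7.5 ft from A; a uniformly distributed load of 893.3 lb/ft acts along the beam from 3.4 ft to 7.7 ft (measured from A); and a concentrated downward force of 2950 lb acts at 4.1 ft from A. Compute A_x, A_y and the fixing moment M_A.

Resultant of the distributed load: 893.3 × 4.3 = 3841.19 lb at 5.55 ft from A.
ΣF_x = 0: A_x = 0.
ΣF_y = 0: A_y − 850 − 893.3·4.3 − 2950 = 0 → A_y = 7641 lb.
ΣM about A: M_A − 850·3.2 − 16850 − (893.3·4.3)·5.55 − 2950·4.1 = 0 → M_A = 52980 lb·ft.

A_x = 0, A_y = 7641 lb, M_A = 52980 lb·ft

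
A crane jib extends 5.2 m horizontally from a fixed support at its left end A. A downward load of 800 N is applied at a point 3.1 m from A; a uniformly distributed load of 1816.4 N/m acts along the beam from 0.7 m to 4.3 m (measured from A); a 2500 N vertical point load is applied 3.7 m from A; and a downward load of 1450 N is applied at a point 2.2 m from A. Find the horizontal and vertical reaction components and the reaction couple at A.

A_x = 0, A_y = 11290 N, M_A = 31270 N·m

Resultant of the distributed load: 1816.4 × 3.6 = 6539.04 N at 2.5 m from A.
ΣF_x = 0: A_x = 0.
ΣF_y = 0: A_y − 800 − 1816.4·3.6 − 2500 − 1450 = 0 → A_y = 11290 N.
ΣM about A: M_A − 800·3.1 − (1816.4·3.6)·2.5 − 2500·3.7 − 1450·2.2 = 0 → M_A = 31270 N·m.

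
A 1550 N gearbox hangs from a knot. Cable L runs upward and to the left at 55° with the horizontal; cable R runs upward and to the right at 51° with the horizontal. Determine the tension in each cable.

T_L = 1015 N, T_R = 924.9 N

ΣF_x = 0: −T_L·cos55° + T_R·cos51° = 0 → T_R = 0.911422·T_L.
ΣF_y = 0: T_L·sin55° + T_R·sin51° = 1550.
Substitute: T_L·(0.819152 + 0.911422·0.777146) = 1550 → T_L = 1014.76 ≈ 1015 N.
Then T_R = 0.911422 × 1014.76 = 924.9 N.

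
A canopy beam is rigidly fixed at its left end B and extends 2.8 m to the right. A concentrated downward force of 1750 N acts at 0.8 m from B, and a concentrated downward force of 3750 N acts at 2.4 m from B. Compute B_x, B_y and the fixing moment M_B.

ΣF_x = 0: B_x = 0.
ΣF_y = 0: B_y − 1750 − 3750 = 0 → B_y = 5500 N.
ΣM about B: M_B − 1750·0.8 − 3750·2.4 = 0 → M_B = 10400 N·m.

B_x = 0, B_y = 5500 N, M_B = 10400 N·m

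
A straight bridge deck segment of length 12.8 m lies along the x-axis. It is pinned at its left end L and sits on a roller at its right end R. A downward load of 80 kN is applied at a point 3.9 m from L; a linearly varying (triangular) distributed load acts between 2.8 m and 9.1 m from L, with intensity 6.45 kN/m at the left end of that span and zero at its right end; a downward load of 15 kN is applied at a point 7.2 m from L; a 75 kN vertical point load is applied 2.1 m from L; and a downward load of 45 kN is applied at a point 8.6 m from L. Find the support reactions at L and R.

L_x = 0, L_y = 152.2 kN, R_y = 83.13 kN

Resultant of the triangular load: ½ × 6.45 × 6.3 = 20.3175 kN, acting at 4.9 m from L (one-third of the span from the peak).
Taking moments about L: R_y·12.8 − 80·3.9 − (½·6.45·6.3)·4.9 − 15·7.2 − 75·2.1 − 45·8.6 = 0 → R_y = 1064.05575/12.8 = 83.1294 ≈ 83.13 kN.
ΣF_y = 0: L_y + 83.1294 − 80 − ½·6.45·6.3 − 15 − 75 − 45 = 0 → L_y = 152.2 kN.
ΣF_x = 0: no horizontal applied forces, so L_x = 0.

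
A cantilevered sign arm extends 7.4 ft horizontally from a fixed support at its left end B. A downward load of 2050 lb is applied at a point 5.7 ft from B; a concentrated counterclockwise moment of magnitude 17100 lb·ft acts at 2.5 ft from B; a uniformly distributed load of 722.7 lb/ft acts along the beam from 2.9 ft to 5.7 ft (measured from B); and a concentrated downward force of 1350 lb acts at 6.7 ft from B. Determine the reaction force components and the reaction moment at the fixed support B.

B_x = 0, B_y = 5424 lb, M_B = 12330 lb·ft

Resultant of the distributed load: 722.7 × 2.8 = 2023.56 lb at 4.3 ft from B.
ΣF_x = 0: B_x = 0.
ΣF_y = 0: B_y − 2050 − 722.7·2.8 − 1350 = 0 → B_y = 5424 lb.
ΣM about B: M_B − 2050·5.7 + 17100 − (722.7·2.8)·4.3 − 1350·6.7 = 0 → M_B = 12330 lb·ft.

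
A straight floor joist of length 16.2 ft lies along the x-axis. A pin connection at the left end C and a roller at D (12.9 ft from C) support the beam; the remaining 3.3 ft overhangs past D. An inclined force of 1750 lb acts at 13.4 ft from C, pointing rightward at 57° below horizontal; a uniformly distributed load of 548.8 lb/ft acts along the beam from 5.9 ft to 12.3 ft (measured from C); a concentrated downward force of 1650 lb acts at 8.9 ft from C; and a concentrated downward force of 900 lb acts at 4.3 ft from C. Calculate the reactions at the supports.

Resultant of the distributed load: 548.8 × 6.4 = 3512.32 lb at 9.1 ft from C.
Taking moments about C: D_y·12.9 − 1750·sin57°·13.4 − (548.8·6.4)·9.1 − 1650·8.9 − 900·4.3 = 0 → D_y = 70183.9/12.9 = 5440.61 ≈ 5441 lb.
ΣF_y = 0: C_y + 5440.61 − 1750·sin57° − 548.8·6.4 − 1650 − 900 = 0 → C_y = 2089 lb.
ΣF_x = 0: C_x + 1750·cos57° = 0 → C_x = -953.1 lb.

C_x = -953.1 lb, C_y = 2089 lb, D_y = 5441 lb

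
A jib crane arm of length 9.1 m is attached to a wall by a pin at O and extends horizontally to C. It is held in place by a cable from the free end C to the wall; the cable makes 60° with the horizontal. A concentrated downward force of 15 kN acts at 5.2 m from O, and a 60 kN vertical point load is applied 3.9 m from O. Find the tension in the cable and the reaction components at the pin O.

T = 39.59 kN, O_x = 19.79 kN, O_y = 40.71 kN

ΣM about O: T·sin60°·9.1 − 15·5.2 − 60·3.9 = 0 → T = 312/(9.1·0.866025) = 39.5898 ≈ 39.59 kN.
ΣF_x = 0: O_x − T·cos60° = 0 → O_x = 39.5898 × 0.5 = 19.79 kN.
ΣF_y = 0: O_y + T·sin60° − 15 − 60 = 0 → O_y = 75 − 39.5898 × 0.866025 = 40.71 kN.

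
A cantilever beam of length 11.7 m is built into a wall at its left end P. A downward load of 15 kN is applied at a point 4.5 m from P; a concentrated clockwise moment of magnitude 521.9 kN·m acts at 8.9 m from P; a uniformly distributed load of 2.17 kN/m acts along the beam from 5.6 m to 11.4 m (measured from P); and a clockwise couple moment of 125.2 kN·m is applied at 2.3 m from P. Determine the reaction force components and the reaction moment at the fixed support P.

Resultant of the distributed load: 2.17 × 5.8 = 12.586 kN at 8.5 m from P.
ΣF_x = 0: P_x = 0.
ΣF_y = 0: P_y − 15 − 2.17·5.8 = 0 → P_y = 27.59 kN.
ΣM about P: M_P − 15·4.5 − 521.9 − (2.17·5.8)·8.5 − 125.2 = 0 → M_P = 821.6 kN·m.

P_x = 0, P_y = 27.59 kN, M_P = 821.6 kN·m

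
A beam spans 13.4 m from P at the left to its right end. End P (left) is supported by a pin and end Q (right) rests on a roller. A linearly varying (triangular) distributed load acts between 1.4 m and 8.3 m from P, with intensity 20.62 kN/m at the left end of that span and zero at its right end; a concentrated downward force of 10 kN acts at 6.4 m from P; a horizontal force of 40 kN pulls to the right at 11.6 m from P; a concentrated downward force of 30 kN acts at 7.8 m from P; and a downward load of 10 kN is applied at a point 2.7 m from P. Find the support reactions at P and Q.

P_x = -40.00 kN, P_y = 77.24 kN, Q_y = 43.90 kN

Resultant of the triangular load: ½ × 20.62 × 6.9 = 71.139 kN, acting at 3.7 m from P (one-third of the span from the peak).
ΣM about P: Q_y·13.4 − (½·20.62·6.9)·3.7 − 10·6.4 − 30·7.8 − 10·2.7 = 0 → Q_y = 588.2143/13.4 = 43.8966 ≈ 43.90 kN.
ΣF_y = 0: P_y + 43.8966 − ½·20.62·6.9 − 10 − 30 − 10 = 0 → P_y = 77.24 kN.
ΣF_x = 0: P_x + 40 = 0 → P_x = -40.00 kN.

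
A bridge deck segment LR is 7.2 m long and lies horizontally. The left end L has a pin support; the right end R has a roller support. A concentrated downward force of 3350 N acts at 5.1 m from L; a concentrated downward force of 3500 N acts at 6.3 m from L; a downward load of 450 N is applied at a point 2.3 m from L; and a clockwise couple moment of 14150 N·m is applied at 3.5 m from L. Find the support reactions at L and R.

Moments about L: R_y·7.2 − 3350·5.1 − 3500·6.3 − 450·2.3 − 14150 = 0 → R_y = 54320/7.2 = 7544.44 ≈ 7544 N.
ΣF_y = 0: L_y + 7544.44 − 3350 − 3500 − 450 = 0 → L_y = -244.4 N.
ΣF_x = 0: no horizontal applied forces, so L_x = 0.

L_x = 0, L_y = -244.4 N, R_y = 7544 N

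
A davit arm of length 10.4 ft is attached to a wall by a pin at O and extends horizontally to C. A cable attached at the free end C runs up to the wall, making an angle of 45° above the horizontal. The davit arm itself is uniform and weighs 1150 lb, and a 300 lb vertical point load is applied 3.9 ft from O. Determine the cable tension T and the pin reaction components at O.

T = 972.3 lb, O_x = 687.5 lb, O_y = 762.5 lb

ΣM about O: T·sin45°·10.4 − 1150·5.2 − 300·3.9 = 0 → T = 7150/(10.4·0.707107) = 972.272 ≈ 972.3 lb.
ΣF_x = 0: O_x − T·cos45° = 0 → O_x = 972.272 × 0.707107 = 687.5 lb.
ΣF_y = 0: O_y + T·sin45° − 1150 − 300 = 0 → O_y = 1450 − 972.272 × 0.707107 = 762.5 lb.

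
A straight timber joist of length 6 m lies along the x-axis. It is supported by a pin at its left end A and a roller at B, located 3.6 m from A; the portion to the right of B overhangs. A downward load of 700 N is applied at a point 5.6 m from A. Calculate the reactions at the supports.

A_x = 0, A_y = -388.9 N, B_y = 1089 N

Moments about A: B_y·3.6 − 700·5.6 = 0 → B_y = 3920/3.6 = 1088.89 ≈ 1089 N.
ΣF_y = 0: A_y + 1088.89 − 700 = 0 → A_y = -388.9 N.
ΣF_x = 0: no horizontal applied forces, so A_x = 0.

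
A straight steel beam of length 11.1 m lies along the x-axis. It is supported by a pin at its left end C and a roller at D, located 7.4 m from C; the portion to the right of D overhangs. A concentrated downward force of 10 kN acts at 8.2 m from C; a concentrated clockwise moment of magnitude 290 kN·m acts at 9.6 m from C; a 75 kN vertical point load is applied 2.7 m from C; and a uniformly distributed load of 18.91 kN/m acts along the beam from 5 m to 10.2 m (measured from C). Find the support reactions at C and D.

Resultant of the distributed load: 18.91 × 5.2 = 98.332 kN at 7.6 m from C.
Taking moments about C: D_y·7.4 − 10·8.2 − 290 − 75·2.7 − (18.91·5.2)·7.6 = 0 → D_y = 1321.8232/7.4 = 178.625 ≈ 178.6 kN.
ΣF_y = 0: C_y + 178.625 − 10 − 75 − 18.91·5.2 = 0 → C_y = 4.707 kN.
ΣF_x = 0: no horizontal applied forces, so C_x = 0.

C_x = 0, C_y = 4.707 kN, D_y = 178.6 kN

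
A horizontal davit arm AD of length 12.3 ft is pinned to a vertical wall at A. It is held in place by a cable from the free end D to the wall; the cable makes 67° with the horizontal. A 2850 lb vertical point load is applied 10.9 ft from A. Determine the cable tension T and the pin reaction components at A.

T = 2744 lb, A_x = 1072 lb, A_y = 324.4 lb

ΣM about A: T·sin67°·12.3 − 2850·10.9 = 0 → T = 31065/(12.3·0.920505) = 2743.72 ≈ 2744 lb.
ΣF_x = 0: A_x − T·cos67° = 0 → A_x = 2743.72 × 0.390731 = 1072 lb.
ΣF_y = 0: A_y + T·sin67° − 2850 = 0 → A_y = 2850 − 2743.72 × 0.920505 = 324.4 lb.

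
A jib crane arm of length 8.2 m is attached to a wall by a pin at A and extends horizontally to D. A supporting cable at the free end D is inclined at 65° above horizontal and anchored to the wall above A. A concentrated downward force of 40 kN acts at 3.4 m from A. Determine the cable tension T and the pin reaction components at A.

ΣM about A: T·sin65°·8.2 − 40·3.4 = 0 → T = 136/(8.2·0.906308) = 18.2999 ≈ 18.30 kN.
ΣF_x = 0: A_x − T·cos65° = 0 → A_x = 18.2999 × 0.422618 = 7.734 kN.
ΣF_y = 0: A_y + T·sin65° − 40 = 0 → A_y = 40 − 18.2999 × 0.906308 = 23.41 kN.

T = 18.30 kN, A_x = 7.734 kN, A_y = 23.41 kN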